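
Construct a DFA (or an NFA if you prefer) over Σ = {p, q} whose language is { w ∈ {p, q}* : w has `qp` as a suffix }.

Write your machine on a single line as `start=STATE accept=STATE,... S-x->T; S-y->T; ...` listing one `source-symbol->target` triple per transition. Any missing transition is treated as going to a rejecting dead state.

Remember how much of `qp` the current input suffix matches. State s0 means no match yet; s1 means the last symbol is `q`; s2 means the last 2 symbols are `qp`. Only s2 accepts. On a mismatch, fall back to the longest proper suffix that is still a prefix of `qp`.
3 states suffice.
        p   q  
>  s0   s0  s1 
   s1   s2  s1 
 * s2   s0  s1 
(> = start, * = accepting)

start=s0; accept=s2; s0-p->s0; s0-q->s1; s1-p->s2; s1-q->s1; s2-p->s0; s2-q->s1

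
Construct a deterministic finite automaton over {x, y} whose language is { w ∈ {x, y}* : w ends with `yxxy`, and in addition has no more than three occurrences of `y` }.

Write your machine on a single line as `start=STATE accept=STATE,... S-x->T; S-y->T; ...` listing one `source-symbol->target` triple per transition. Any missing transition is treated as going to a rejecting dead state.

Build one automaton per condition and run them in lockstep. The first has 5 states tracking how much of the suffix `yxxy` has currently been matched; the second has 5 states tracking the count of `y`s, saturating at 4. A product state is a pair (one from each), accepting exactly when both do. Equivalent product states are then merged.
An 11-state machine:
          x    y  
>  q0     q0   q1 
   q1     q2   q3 
   q2     q4   q3 
   q3     q5   q6 
   q4     q7   q8 
   q5     q9   q6 
   q6     q6   q6 
   q7     q7   q3 
 * q8     q5   q6 
   q9     q6  q10 
 * q10    q6   q6 
(> = start, * = accepting)

start=q0; accept=q8,q10; q0-x->q0; q0-y->q1; q1-x->q2; q1-y->q3; q2-x->q4; q2-y->q3; q3-x->q5; q3-y->q6; q4-x->q7; q4-y->q8; q5-x->q9; q5-y->q6; q6-x->q6; q6-y->q6; q7-x->q7; q7-y->q3; q8-x->q5; q8-y->q6; q9-x->q6; q9-y->q10; q10-x->q6; q10-y->q6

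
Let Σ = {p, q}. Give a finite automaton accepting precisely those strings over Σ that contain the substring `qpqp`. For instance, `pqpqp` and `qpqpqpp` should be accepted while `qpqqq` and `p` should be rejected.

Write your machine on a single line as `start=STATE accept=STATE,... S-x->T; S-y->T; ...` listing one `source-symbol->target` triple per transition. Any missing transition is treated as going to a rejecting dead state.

Track how much of `qpqp` has been matched so far: state S0 is no progress, S4 is the absorbing accept state reached once `qpqp` has occurred. Intermediate states record partial matches; on a mismatch, fall back to the longest reusable overlap.
A 5-state machine:
        p   q  
>  S0   S0  S1 
   S1   S2  S1 
   S2   S0  S3 
   S3   S4  S1 
 * S4   S4  S4 
(> = start, * = accepting)

start=S0; accept=S4; S0-p->S0; S0-q->S1; S1-p->S2; S1-q->S1; S2-p->S0; S2-q->S3; S3-p->S4; S3-q->S1; S4-p->S4; S4-q->S4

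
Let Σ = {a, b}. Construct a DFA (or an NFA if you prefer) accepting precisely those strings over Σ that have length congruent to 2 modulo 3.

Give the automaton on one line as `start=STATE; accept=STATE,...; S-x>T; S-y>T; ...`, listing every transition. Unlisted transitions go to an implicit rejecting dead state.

start=s0; accept=s2; s0-a>s1; s0-b>s1; s1-a>s2; s1-b>s2; s2-a>s0; s2-b>s0

Only the length mod 3 matters, so use a 3-cycle: from any state, every input symbol moves to the next state, wrapping s2 back to s0. Mark s2 accepting.
3 states suffice.
        a   b  
>  s0   s1  s1 
   s1   s2  s2 
 * s2   s0  s0 
(> = start, * = accepting)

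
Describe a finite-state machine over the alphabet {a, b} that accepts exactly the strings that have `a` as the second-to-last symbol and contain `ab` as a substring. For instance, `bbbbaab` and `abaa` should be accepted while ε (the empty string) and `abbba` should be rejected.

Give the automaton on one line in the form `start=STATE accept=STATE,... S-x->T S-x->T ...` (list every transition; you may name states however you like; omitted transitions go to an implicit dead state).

Build one automaton per condition and run them in lockstep. One (7 states) tracks the last 2 symbols read; the other (3 states) tracks whether and how much of `ab` has been seen. Each combined state is a pair, one component from each; accept when both components accept.
With 10 states:
        a   b  
>  S0   S1  S2 
   S1   S3  S4 
   S2   S5  S6 
   S3   S3  S4 
 * S4   S7  S8 
   S5   S3  S4 
   S6   S5  S6 
   S7   S9  S4 
   S8   S7  S8 
 * S9   S9  S4 
(> = start, * = accepting)

start=S0 accept=S4,S9 S0-a->S1 S0-b->S2 S1-a->S3 S1-b->S4 S2-a->S5 S2-b->S6 S3-a->S3 S3-b->S4 S4-a->S7 S4-b->S8 S5-a->S3 S5-b->S4 S6-a->S5 S6-b->S6 S7-a->S9 S7-b->S4 S8-a->S7 S8-b->S8 S9-a->S9 S9-b->S4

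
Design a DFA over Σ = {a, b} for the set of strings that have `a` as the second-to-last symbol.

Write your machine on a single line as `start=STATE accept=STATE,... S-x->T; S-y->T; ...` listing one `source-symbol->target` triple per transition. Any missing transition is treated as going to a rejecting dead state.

start=q0; accept=q3,q4; q0-a->q1; q0-b->q2; q1-a->q3; q1-b->q4; q2-a->q5; q2-b->q6; q3-a->q3; q3-b->q4; q4-a->q5; q4-b->q6; q5-a->q3; q5-b->q4; q6-a->q5; q6-b->q6

Because acceptance depends on a position counted from the end, the machine has to buffer the most recent 2 symbols. Make each state the string of the last up-to-2 symbols read; on input `x` shift the window left and append `x`. Accept when the buffered window has length 2 and begins with `a`.
With 7 states:
        a   b  
>  q0   q1  q2 
   q1   q3  q4 
   q2   q5  q6 
 * q3   q3  q4 
 * q4   q5  q6 
   q5   q3  q4 
   q6   q5  q6 
(> = start, * = accepting)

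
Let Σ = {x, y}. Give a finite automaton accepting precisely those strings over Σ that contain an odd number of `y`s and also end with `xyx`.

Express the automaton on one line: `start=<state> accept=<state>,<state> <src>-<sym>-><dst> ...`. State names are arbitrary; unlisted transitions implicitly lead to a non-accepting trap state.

start=q0 accept=q5 q0-x->q1 q0-y->q2 q1-x->q1 q1-y->q3 q2-x->q4 q2-y->q0 q3-x->q5 q3-y->q0 q4-x->q4 q4-y->q6 q5-x->q4 q5-y->q6 q6-x->q7 q6-y->q2 q7-x->q1 q7-y->q3

Run two small machines in parallel and take their product. The first has 2 states tracking the count of `y`s modulo 2; the second has 4 states tracking how much of the suffix `xyx` has currently been matched. A product state is a pair (one from each), accepting exactly when both do.
        x   y  
>  q0   q1  q2 
   q1   q1  q3 
   q2   q4  q0 
   q3   q5  q0 
   q4   q4  q6 
 * q5   q4  q6 
   q6   q7  q2 
   q7   q1  q3 
(> = start, * = accepting)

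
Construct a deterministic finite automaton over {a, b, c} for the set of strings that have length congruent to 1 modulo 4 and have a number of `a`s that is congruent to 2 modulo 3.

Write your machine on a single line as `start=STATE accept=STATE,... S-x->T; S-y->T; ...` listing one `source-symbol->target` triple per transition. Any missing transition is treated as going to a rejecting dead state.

start=S0; accept=S11; S0-a->S1; S0-b->S2; S0-c->S2; S1-a->S3; S1-b->S4; S1-c->S4; S2-a->S4; S2-b->S5; S2-c->S5; S3-a->S6; S3-b->S7; S3-c->S7; S4-a->S7; S4-b->S8; S4-c->S8; S5-a->S8; S5-b->S6; S5-c->S6; S6-a->S9; S6-b->S0; S6-c->S0; S7-a->S0; S7-b->S10; S7-c->S10; S8-a->S10; S8-b->S9; S8-c->S9; S9-a->S11; S9-b->S1; S9-c->S1; S10-a->S2; S10-b->S11; S10-c->S11; S11-a->S5; S11-b->S3; S11-c->S3

Handle the two conditions separately and then intersect. One (4 states) tracks the input length modulo 4; the other (3 states) tracks the count of `a`s modulo 3. Each combined state is a pair, one component from each; accept when both components accept.
          a    b    c  
>  S0     S1   S2   S2 
   S1     S3   S4   S4 
   S2     S4   S5   S5 
   S3     S6   S7   S7 
   S4     S7   S8   S8 
   S5     S8   S6   S6 
   S6     S9   S0   S0 
   S7     S0  S10  S10 
   S8    S10   S9   S9 
   S9    S11   S1   S1 
   S10    S2  S11  S11 
 * S11    S5   S3   S3 
(> = start, * = accepting)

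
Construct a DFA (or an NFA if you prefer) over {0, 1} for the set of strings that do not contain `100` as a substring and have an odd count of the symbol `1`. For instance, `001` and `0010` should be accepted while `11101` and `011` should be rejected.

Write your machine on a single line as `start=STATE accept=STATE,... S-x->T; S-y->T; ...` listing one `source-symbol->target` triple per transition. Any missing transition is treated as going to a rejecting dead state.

Handle the two conditions separately and then intersect. One (4 states) tracks partial matches of the forbidden pattern `100`; the other (2 states) tracks the count of `1`s modulo 2. Each combined state is a pair, one component from each; accept when both components accept. Equivalent product states are then merged.
        0   1  
>  S0   S0  S1 
 * S1   S2  S3 
 * S2   S4  S3 
   S3   S5  S1 
   S4   S4  S4 
   S5   S4  S1 
(> = start, * = accepting)

start=S0; accept=S1,S2; S0-0->S0; S0-1->S1; S1-0->S2; S1-1->S3; S2-0->S4; S2-1->S3; S3-0->S5; S3-1->S1; S4-0->S4; S4-1->S4; S5-0->S4; S5-1->S1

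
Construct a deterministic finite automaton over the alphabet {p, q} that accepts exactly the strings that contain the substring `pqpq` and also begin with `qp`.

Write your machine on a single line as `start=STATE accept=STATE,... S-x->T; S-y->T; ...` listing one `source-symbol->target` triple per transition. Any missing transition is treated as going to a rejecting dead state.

start=A; accept=H; A-p->B; A-q->C; B-p->B; B-q->B; C-p->D; C-q->B; D-p->D; D-q->E; E-p->F; E-q->G; F-p->D; F-q->H; G-p->D; G-q->G; H-p->H; H-q->H

Run two small machines in parallel and take their product. One (5 states) tracks whether and how much of `pqpq` has been seen; the other (4 states) tracks whether the input so far still matches the prefix `qp`. Each combined state is a pair, one component from each; accept when both components accept. Minimizing collapses redundant product states.
       p  q 
>  A   B  C 
   B   B  B 
   C   D  B 
   D   D  E 
   E   F  G 
   F   D  H 
   G   D  G 
 * H   H  H 
(> = start, * = accepting)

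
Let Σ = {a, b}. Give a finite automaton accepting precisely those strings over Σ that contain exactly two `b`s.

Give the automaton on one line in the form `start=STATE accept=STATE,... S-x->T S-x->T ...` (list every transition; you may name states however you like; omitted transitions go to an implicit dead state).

start=S0 accept=S2 S0-a->S0 S0-b->S1 S1-a->S1 S1-b->S2 S2-a->S2 S2-b->S3 S3-a->S3 S3-b->S3

Count `b`s, saturating at 3: states S0 through S2 mean 0 through 2 `b`s seen; S3 means more than 2. Each `b` increments (capped at S3); other symbols loop. Accept from {S2}.
A 4-state machine:
        a   b  
>  S0   S0  S1 
   S1   S1  S2 
 * S2   S2  S3 
   S3   S3  S3 
(> = start, * = accepting)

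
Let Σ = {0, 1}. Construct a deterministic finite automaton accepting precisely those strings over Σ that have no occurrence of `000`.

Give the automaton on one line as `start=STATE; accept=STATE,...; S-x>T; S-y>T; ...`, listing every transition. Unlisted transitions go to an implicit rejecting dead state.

start=s0; accept=s0,s1,s2; s0-0>s1; s0-1>s0; s1-0>s2; s1-1>s0; s2-0>s3; s2-1>s0; s3-0>s3; s3-1>s3

Track partial matches of the forbidden pattern `000`. State s3 is a dead state reached once `000` has occurred; every other state accepts. s0 means no part of `000` is currently matched.
        0   1  
>* s0   s1  s0 
 * s1   s2  s0 
 * s2   s3  s0 
   s3   s3  s3 
(> = start, * = accepting)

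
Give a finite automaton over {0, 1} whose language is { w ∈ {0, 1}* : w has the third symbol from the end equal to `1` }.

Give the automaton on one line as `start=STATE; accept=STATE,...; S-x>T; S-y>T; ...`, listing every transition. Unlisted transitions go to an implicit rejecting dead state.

A DFA must remember the last 3 symbols (since which symbol is third-to-last isn't known until the input ends). Use one state per possible window of the last ≤3 symbols; accept from those whose window starts with `1`.
A 15-state machine:
          0    1  
>  q0     q1   q2 
   q1     q3   q4 
   q2     q5   q6 
   q3     q7   q8 
   q4     q9  q10 
   q5    q11  q12 
   q6    q13  q14 
   q7     q7   q8 
   q8     q9  q10 
   q9    q11  q12 
   q10   q13  q14 
 * q11    q7   q8 
 * q12    q9  q10 
 * q13   q11  q12 
 * q14   q13  q14 
(> = start, * = accepting)

start=q0; accept=q11,q12,q13,q14; q0-0>q1; q0-1>q2; q1-0>q3; q1-1>q4; q2-0>q5; q2-1>q6; q3-0>q7; q3-1>q8; q4-0>q9; q4-1>q10; q5-0>q11; q5-1>q12; q6-0>q13; q6-1>q14; q7-0>q7; q7-1>q8; q8-0>q9; q8-1>q10; q9-0>q11; q9-1>q12; q10-0>q13; q10-1>q14; q11-0>q7; q11-1>q8; q12-0>q9; q12-1>q10; q13-0>q11; q13-1>q12; q14-0>q13; q14-1>q14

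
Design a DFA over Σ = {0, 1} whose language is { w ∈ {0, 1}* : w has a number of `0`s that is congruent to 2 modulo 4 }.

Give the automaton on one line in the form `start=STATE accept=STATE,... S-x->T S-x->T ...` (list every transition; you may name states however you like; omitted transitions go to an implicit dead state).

start=A accept=C A-0->B A-1->A B-0->C B-1->B C-0->D C-1->C D-0->A D-1->D

Keep the running count of `0`s modulo 4: each `0` advances along the cycle A → B → C → D → A while other symbols loop. Accept at C.
A 4-state machine:
       0  1 
>  A   B  A 
   B   C  B 
 * C   D  C 
   D   A  D 
(> = start, * = accepting)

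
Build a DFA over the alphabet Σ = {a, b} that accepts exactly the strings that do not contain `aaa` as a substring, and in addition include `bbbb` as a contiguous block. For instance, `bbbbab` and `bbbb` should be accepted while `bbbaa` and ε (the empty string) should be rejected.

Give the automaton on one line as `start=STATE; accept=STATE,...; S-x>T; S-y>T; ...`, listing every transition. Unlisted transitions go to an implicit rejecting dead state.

start=q0; accept=q7,q8,q9; q0-a>q1; q0-b>q2; q1-a>q3; q1-b>q2; q2-a>q1; q2-b>q4; q3-a>q5; q3-b>q2; q4-a>q1; q4-b>q6; q5-a>q5; q5-b>q5; q6-a>q1; q6-b>q7; q7-a>q8; q7-b>q7; q8-a>q9; q8-b>q7; q9-a>q5; q9-b>q7

Run two small machines in parallel and take their product. One (4 states) tracks partial matches of the forbidden pattern `aaa`; the other (5 states) tracks whether and how much of `bbbb` has been seen. Each combined state is a pair, one component from each; accept when both components accept. Minimizing collapses redundant product states.
A 10-state machine:
        a   b  
>  q0   q1  q2 
   q1   q3  q2 
   q2   q1  q4 
   q3   q5  q2 
   q4   q1  q6 
   q5   q5  q5 
   q6   q1  q7 
 * q7   q8  q7 
 * q8   q9  q7 
 * q9   q5  q7 
(> = start, * = accepting)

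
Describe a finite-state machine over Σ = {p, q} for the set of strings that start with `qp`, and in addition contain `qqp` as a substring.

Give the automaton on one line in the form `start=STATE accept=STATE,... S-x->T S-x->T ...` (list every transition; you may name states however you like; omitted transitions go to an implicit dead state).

Build one automaton per condition and run them in lockstep. One (4 states) tracks whether the input so far still matches the prefix `qp`; the other (4 states) tracks whether and how much of `qqp` has been seen. Each combined state is a pair, one component from each; accept when both components accept. Minimizing collapses redundant product states.
        p   q  
>  s0   s1  s2 
   s1   s1  s1 
   s2   s3  s1 
   s3   s3  s4 
   s4   s3  s5 
   s5   s6  s5 
 * s6   s6  s6 
(> = start, * = accepting)

start=s0 accept=s6 s0-p->s1 s0-q->s2 s1-p->s1 s1-q->s1 s2-p->s3 s2-q->s1 s3-p->s3 s3-q->s4 s4-p->s3 s4-q->s5 s5-p->s6 s5-q->s5 s6-p->s6 s6-q->s6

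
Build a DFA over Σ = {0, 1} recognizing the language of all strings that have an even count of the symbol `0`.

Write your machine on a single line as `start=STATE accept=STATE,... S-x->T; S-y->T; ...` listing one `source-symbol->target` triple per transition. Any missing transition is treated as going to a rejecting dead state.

start=s0; accept=s0; s0-0->s1; s0-1->s0; s1-0->s0; s1-1->s1

The only thing that matters is how many `0`s have appeared, reduced mod 2. Use one state per residue: s0 for 0, …, s1 for 1. Reading `0` moves to the next residue; anything else stays put. s0 is accepting.
A 2-state machine:
        0   1  
>* s0   s1  s0 
   s1   s0  s1 
(> = start, * = accepting)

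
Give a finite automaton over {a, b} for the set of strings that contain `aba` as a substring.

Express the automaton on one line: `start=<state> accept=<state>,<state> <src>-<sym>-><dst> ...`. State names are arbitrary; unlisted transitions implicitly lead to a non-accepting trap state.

start=s0 accept=s3 s0-a->s1 s0-b->s0 s1-a->s1 s1-b->s2 s2-a->s3 s2-b->s0 s3-a->s3 s3-b->s3

Track how much of `aba` has been matched so far: state s0 is no progress, s3 is the absorbing accept state reached once `aba` has occurred. Intermediate states record partial matches; on a mismatch, fall back to the longest reusable overlap.
With 4 states:
        a   b  
>  s0   s1  s0 
   s1   s1  s2 
   s2   s3  s0 
 * s3   s3  s3 
(> = start, * = accepting)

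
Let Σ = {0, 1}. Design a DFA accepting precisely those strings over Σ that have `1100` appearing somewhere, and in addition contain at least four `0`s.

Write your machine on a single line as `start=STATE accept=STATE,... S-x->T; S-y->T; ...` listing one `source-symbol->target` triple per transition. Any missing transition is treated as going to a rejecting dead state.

start=q0; accept=q14; q0-0->q1; q0-1->q2; q1-0->q3; q1-1->q4; q2-0->q1; q2-1->q5; q3-0->q3; q3-1->q6; q4-0->q3; q4-1->q7; q5-0->q8; q5-1->q5; q6-0->q3; q6-1->q9; q7-0->q10; q7-1->q7; q8-0->q11; q8-1->q4; q9-0->q12; q9-1->q9; q10-0->q13; q10-1->q6; q11-0->q13; q11-1->q11; q12-0->q14; q12-1->q6; q13-0->q14; q13-1->q13; q14-0->q14; q14-1->q14

Build one automaton per condition and run them in lockstep. The first has 5 states tracking whether and how much of `1100` has been seen; the second has 6 states tracking the count of `0`s, saturating at 5. A product state is a pair (one from each), accepting exactly when both do. Minimizing collapses redundant product states.
A 15-state machine:
          0    1  
>  q0     q1   q2 
   q1     q3   q4 
   q2     q1   q5 
   q3     q3   q6 
   q4     q3   q7 
   q5     q8   q5 
   q6     q3   q9 
   q7    q10   q7 
   q8    q11   q4 
   q9    q12   q9 
   q10   q13   q6 
   q11   q13  q11 
   q12   q14   q6 
   q13   q14  q13 
 * q14   q14  q14 
(> = start, * = accepting)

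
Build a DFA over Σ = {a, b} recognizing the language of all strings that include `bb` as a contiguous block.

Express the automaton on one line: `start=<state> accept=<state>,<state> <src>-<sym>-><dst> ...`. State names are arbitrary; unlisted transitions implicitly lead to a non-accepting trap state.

start=S0 accept=S2 S0-a->S0 S0-b->S1 S1-a->S0 S1-b->S2 S2-a->S2 S2-b->S2

Track how much of `bb` has been matched so far: state S0 is no progress, S2 is the absorbing accept state reached once `bb` has occurred. Intermediate states record partial matches; on a mismatch, fall back to the longest reusable overlap.
        a   b  
>  S0   S0  S1 
   S1   S0  S2 
 * S2   S2  S2 
(> = start, * = accepting)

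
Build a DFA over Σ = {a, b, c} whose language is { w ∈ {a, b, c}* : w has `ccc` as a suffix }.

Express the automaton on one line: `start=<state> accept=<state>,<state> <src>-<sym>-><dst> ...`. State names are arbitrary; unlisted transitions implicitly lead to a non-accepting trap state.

Let each state record the length of the longest suffix of the input read so far that is also a prefix of `ccc`. s1 means the last symbol is `c`; s2 means the last 2 symbols are `cc`; s3 means the last 3 symbols are `ccc`. Accept only at s3, where the string currently ends in `ccc`.
4 states suffice.
        a   b   c  
>  s0   s0  s0  s1 
   s1   s0  s0  s2 
   s2   s0  s0  s3 
 * s3   s0  s0  s3 
(> = start, * = accepting)

start=s0 accept=s3 s0-a->s0 s0-b->s0 s0-c->s1 s1-a->s0 s1-b->s0 s1-c->s2 s2-a->s0 s2-b->s0 s2-c->s3 s3-a->s0 s3-b->s0 s3-c->s3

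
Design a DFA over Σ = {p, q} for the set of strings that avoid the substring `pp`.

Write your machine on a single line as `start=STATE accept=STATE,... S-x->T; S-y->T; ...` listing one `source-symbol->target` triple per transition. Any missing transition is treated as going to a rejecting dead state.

start=s0; accept=s0,s1; s0-p->s1; s0-q->s0; s1-p->s2; s1-q->s0; s2-p->s2; s2-q->s2

This is the complement of 'contains `pp`'. Use the same substring-matching states — s0 through s2 holding how much of `pp` has just been matched — but flip the accepting set: everything except the trap s2 accepts.
3 states suffice.
        p   q  
>* s0   s1  s0 
 * s1   s2  s0 
   s2   s2  s2 
(> = start, * = accepting)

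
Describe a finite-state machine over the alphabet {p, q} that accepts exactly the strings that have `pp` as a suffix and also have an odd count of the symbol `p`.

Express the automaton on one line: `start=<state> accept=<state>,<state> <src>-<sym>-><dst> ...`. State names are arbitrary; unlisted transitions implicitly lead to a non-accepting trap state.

Build one automaton per condition and run them in lockstep. The first has 3 states tracking how much of the suffix `pp` has currently been matched; the second has 2 states tracking the count of `p`s modulo 2. A product state is a pair (one from each), accepting exactly when both do. Minimizing collapses redundant product states.
With 4 states:
        p   q  
>  S0   S1  S0 
   S1   S2  S1 
   S2   S3  S0 
 * S3   S2  S1 
(> = start, * = accepting)

start=S0 accept=S3 S0-p->S1 S0-q->S0 S1-p->S2 S1-q->S1 S2-p->S3 S2-q->S0 S3-p->S2 S3-q->S1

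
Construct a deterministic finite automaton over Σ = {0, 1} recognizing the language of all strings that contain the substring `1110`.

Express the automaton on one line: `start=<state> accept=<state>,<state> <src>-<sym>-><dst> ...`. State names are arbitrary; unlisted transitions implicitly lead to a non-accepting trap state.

Track how much of `1110` has been matched so far: state S0 is no progress, S4 is the absorbing accept state reached once `1110` has occurred. Intermediate states record partial matches; on a mismatch, fall back to the longest reusable overlap.
        0   1  
>  S0   S0  S1 
   S1   S0  S2 
   S2   S0  S3 
   S3   S4  S3 
 * S4   S4  S4 
(> = start, * = accepting)

start=S0 accept=S4 S0-0->S0 S0-1->S1 S1-0->S0 S1-1->S2 S2-0->S0 S2-1->S3 S3-0->S4 S3-1->S3 S4-0->S4 S4-1->S4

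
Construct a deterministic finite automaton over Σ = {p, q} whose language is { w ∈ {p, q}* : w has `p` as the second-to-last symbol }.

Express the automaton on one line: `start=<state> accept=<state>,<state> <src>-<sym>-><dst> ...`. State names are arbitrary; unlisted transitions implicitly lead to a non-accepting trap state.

start=S0 accept=S3,S4 S0-p->S1 S0-q->S2 S1-p->S3 S1-q->S4 S2-p->S5 S2-q->S6 S3-p->S3 S3-q->S4 S4-p->S5 S4-q->S6 S5-p->S3 S5-q->S4 S6-p->S5 S6-q->S6

A DFA must remember the last 2 symbols (since which symbol is second-to-last isn't known until the input ends). Use one state per possible window of the last ≤2 symbols; accept from those whose window starts with `p`.
With 7 states:
        p   q  
>  S0   S1  S2 
   S1   S3  S4 
   S2   S5  S6 
 * S3   S3  S4 
 * S4   S5  S6 
   S5   S3  S4 
   S6   S5  S6 
(> = start, * = accepting)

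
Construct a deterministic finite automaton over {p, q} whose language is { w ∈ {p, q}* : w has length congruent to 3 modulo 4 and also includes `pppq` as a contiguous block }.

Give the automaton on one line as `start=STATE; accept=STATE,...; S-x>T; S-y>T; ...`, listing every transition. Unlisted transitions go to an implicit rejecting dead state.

Build one automaton per condition and run them in lockstep. One (4 states) tracks the input length modulo 4; the other (5 states) tracks whether and how much of `pppq` has been seen. Each combined state is a pair, one component from each; accept when both components accept.
20 states suffice.
          p    q  
>  S0     S1   S2 
   S1     S3   S4 
   S2     S5   S4 
   S3     S6   S7 
   S4     S8   S7 
   S5     S9   S7 
   S6    S10  S11 
   S7    S12   S0 
   S8    S13   S0 
   S9    S10   S0 
   S10   S14  S15 
   S11   S15  S15 
   S12   S16   S2 
   S13   S14   S2 
   S14   S17  S18 
   S15   S18  S18 
   S16   S17   S4 
   S17    S6  S19 
   S18   S19  S19 
 * S19   S11  S11 
(> = start, * = accepting)

start=S0; accept=S19; S0-p>S1; S0-q>S2; S1-p>S3; S1-q>S4; S2-p>S5; S2-q>S4; S3-p>S6; S3-q>S7; S4-p>S8; S4-q>S7; S5-p>S9; S5-q>S7; S6-p>S10; S6-q>S11; S7-p>S12; S7-q>S0; S8-p>S13; S8-q>S0; S9-p>S10; S9-q>S0; S10-p>S14; S10-q>S15; S11-p>S15; S11-q>S15; S12-p>S16; S12-q>S2; S13-p>S14; S13-q>S2; S14-p>S17; S14-q>S18; S15-p>S18; S15-q>S18; S16-p>S17; S16-q>S4; S17-p>S6; S17-q>S19; S18-p>S19; S18-q>S19; S19-p>S11; S19-q>S11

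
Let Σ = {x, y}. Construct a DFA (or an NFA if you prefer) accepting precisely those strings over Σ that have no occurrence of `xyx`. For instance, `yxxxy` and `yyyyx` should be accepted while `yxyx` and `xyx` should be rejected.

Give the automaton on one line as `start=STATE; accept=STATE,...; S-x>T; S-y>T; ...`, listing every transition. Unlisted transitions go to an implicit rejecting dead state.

This is the complement of 'contains `xyx`'. Use the same substring-matching states — S0 through S3 holding how much of `xyx` has just been matched — but flip the accepting set: everything except the trap S3 accepts.
        x   y  
>* S0   S1  S0 
 * S1   S1  S2 
 * S2   S3  S0 
   S3   S3  S3 
(> = start, * = accepting)

start=S0; accept=S0,S1,S2; S0-x>S1; S0-y>S0; S1-x>S1; S1-y>S2; S2-x>S3; S2-y>S0; S3-x>S3; S3-y>S3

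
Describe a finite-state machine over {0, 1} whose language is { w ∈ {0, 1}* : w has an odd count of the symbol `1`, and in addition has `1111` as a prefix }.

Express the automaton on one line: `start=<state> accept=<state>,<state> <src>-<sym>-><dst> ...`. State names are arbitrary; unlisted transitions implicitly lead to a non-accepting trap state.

start=q0 accept=q7 q0-0->q1 q0-1->q2 q1-0->q1 q1-1->q3 q2-0->q3 q2-1->q4 q3-0->q3 q3-1->q1 q4-0->q1 q4-1->q5 q5-0->q3 q5-1->q6 q6-0->q6 q6-1->q7 q7-0->q7 q7-1->q6

Build one automaton per condition and run them in lockstep. The first has 2 states tracking the count of `1`s modulo 2; the second has 6 states tracking whether the input so far still matches the prefix `1111`. A product state is a pair (one from each), accepting exactly when both do.
An 8-state machine:
        0   1  
>  q0   q1  q2 
   q1   q1  q3 
   q2   q3  q4 
   q3   q3  q1 
   q4   q1  q5 
   q5   q3  q6 
   q6   q6  q7 
 * q7   q7  q6 
(> = start, * = accepting)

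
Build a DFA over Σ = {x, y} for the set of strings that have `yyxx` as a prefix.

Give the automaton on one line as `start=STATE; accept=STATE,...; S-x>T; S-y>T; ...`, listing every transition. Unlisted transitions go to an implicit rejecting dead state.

Walk along `yyxx` while the input agrees: from s0 take `y` to s1, and so on. Any deviation drops to the rejecting sink s5. Once s4 is reached the prefix is confirmed and every continuation is accepted.
With 6 states:
        x   y  
>  s0   s5  s1 
   s1   s5  s2 
   s2   s3  s5 
   s3   s4  s5 
 * s4   s4  s4 
   s5   s5  s5 
(> = start, * = accepting)

start=s0; accept=s4; s0-x>s5; s0-y>s1; s1-x>s5; s1-y>s2; s2-x>s3; s2-y>s5; s3-x>s4; s3-y>s5; s4-x>s4; s4-y>s4; s5-x>s5; s5-y>s5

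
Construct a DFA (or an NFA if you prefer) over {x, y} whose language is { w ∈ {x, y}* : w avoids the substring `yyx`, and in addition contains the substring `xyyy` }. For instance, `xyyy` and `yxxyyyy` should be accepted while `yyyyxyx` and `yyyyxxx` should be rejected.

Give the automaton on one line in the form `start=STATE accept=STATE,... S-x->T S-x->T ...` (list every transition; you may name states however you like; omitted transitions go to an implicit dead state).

Run two small machines in parallel and take their product. The first has 4 states tracking partial matches of the forbidden pattern `yyx`; the second has 5 states tracking whether and how much of `xyyy` has been seen. A product state is a pair (one from each), accepting exactly when both do. Minimizing collapses redundant product states.
7 states suffice.
       x  y 
>  A   B  C 
   B   B  D 
   C   B  E 
   D   B  F 
   E   E  E 
   F   E  G 
 * G   E  G 
(> = start, * = accepting)

start=A accept=G A-x->B A-y->C B-x->B B-y->D C-x->B C-y->E D-x->B D-y->F E-x->E E-y->E F-x->E F-y->G G-x->E G-y->G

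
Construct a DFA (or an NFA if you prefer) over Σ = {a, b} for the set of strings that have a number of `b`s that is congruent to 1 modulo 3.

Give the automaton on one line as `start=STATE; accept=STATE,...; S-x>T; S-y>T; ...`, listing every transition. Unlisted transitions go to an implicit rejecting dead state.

start=S0; accept=S1; S0-a>S0; S0-b>S1; S1-a>S1; S1-b>S2; S2-a>S2; S2-b>S0

The only thing that matters is how many `b`s have appeared, reduced mod 3. Use one state per residue: S0 for 0, …, S2 for 2. Reading `b` moves to the next residue; anything else stays put. S1 is accepting.
3 states suffice.
        a   b  
>  S0   S0  S1 
 * S1   S1  S2 
   S2   S2  S0 
(> = start, * = accepting)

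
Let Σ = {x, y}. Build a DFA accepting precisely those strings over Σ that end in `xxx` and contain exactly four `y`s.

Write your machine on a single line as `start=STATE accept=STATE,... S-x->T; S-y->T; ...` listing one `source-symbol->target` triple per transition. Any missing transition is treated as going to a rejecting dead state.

Run two small machines in parallel and take their product. One (4 states) tracks how much of the suffix `xxx` has currently been matched; the other (6 states) tracks the count of `y`s, saturating at 5. Each combined state is a pair, one component from each; accept when both components accept. Minimizing collapses redundant product states.
        x   y  
>  q0   q0  q1 
   q1   q1  q2 
   q2   q2  q3 
   q3   q3  q4 
   q4   q5  q6 
   q5   q7  q6 
   q6   q6  q6 
   q7   q8  q6 
 * q8   q8  q6 
(> = start, * = accepting)

start=q0; accept=q8; q0-x->q0; q0-y->q1; q1-x->q1; q1-y->q2; q2-x->q2; q2-y->q3; q3-x->q3; q3-y->q4; q4-x->q5; q4-y->q6; q5-x->q7; q5-y->q6; q6-x->q6; q6-y->q6; q7-x->q8; q7-y->q6; q8-x->q8; q8-y->q6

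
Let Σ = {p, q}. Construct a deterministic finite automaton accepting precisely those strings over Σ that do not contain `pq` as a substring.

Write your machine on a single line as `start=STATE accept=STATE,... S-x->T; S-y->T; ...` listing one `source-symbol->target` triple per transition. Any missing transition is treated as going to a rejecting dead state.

This is the complement of 'contains `pq`'. Use the same substring-matching states — s0 through s2 holding how much of `pq` has just been matched — but flip the accepting set: everything except the trap s2 accepts.
With 3 states:
        p   q  
>* s0   s1  s0 
 * s1   s1  s2 
   s2   s2  s2 
(> = start, * = accepting)

start=s0; accept=s0,s1; s0-p->s1; s0-q->s0; s1-p->s1; s1-q->s2; s2-p->s2; s2-q->s2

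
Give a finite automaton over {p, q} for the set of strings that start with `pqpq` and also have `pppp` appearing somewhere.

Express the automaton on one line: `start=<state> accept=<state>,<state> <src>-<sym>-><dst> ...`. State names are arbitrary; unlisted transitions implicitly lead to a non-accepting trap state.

start=S0 accept=S13 S0-p->S1 S0-q->S2 S1-p->S3 S1-q->S4 S2-p->S5 S2-q->S2 S3-p->S6 S3-q->S2 S4-p->S7 S4-q->S2 S5-p->S3 S5-q->S2 S6-p->S8 S6-q->S2 S7-p->S3 S7-q->S9 S8-p->S8 S8-q->S8 S9-p->S10 S9-q->S9 S10-p->S11 S10-q->S9 S11-p->S12 S11-q->S9 S12-p->S13 S12-q->S9 S13-p->S13 S13-q->S13

Build one automaton per condition and run them in lockstep. One (6 states) tracks whether the input so far still matches the prefix `pqpq`; the other (5 states) tracks whether and how much of `pppp` has been seen. Each combined state is a pair, one component from each; accept when both components accept.
A 14-state machine:
          p    q  
>  S0     S1   S2 
   S1     S3   S4 
   S2     S5   S2 
   S3     S6   S2 
   S4     S7   S2 
   S5     S3   S2 
   S6     S8   S2 
   S7     S3   S9 
   S8     S8   S8 
   S9    S10   S9 
   S10   S11   S9 
   S11   S12   S9 
   S12   S13   S9 
 * S13   S13  S13 
(> = start, * = accepting)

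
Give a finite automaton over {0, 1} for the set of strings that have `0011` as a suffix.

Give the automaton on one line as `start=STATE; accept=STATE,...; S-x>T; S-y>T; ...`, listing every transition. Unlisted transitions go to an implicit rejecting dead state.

Remember how much of `0011` the current input suffix matches. State S0 means no match yet; S1 means the last symbol is `0`; S2 means the last 2 symbols are `00`; S3 means the last 3 symbols are `001`; S4 means the last 4 symbols are `0011`. Only S4 accepts. On a mismatch, fall back to the longest proper suffix that is still a prefix of `0011`.
With 5 states:
        0   1  
>  S0   S1  S0 
   S1   S2  S0 
   S2   S2  S3 
   S3   S1  S4 
 * S4   S1  S0 
(> = start, * = accepting)

start=S0; accept=S4; S0-0>S1; S0-1>S0; S1-0>S2; S1-1>S0; S2-0>S2; S2-1>S3; S3-0>S1; S3-1>S4; S4-0>S1; S4-1>S0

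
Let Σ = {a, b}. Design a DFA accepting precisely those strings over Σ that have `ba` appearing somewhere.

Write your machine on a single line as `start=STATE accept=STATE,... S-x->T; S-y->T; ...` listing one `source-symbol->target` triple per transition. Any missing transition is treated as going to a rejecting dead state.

start=s0; accept=s2; s0-a->s0; s0-b->s1; s1-a->s2; s1-b->s1; s2-a->s2; s2-b->s2

States s0..s1 record the length of the longest prefix of `ba` that matches the current input suffix. Reaching s2 means `ba` has been seen, and we stay there forever. Accept from s2.
        a   b  
>  s0   s0  s1 
   s1   s2  s1 
 * s2   s2  s2 
(> = start, * = accepting)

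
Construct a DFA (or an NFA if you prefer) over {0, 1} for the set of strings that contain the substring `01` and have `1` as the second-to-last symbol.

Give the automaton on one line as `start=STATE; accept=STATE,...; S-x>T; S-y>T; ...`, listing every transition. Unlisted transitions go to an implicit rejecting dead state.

start=q0; accept=q3,q4; q0-0>q1; q0-1>q0; q1-0>q1; q1-1>q2; q2-0>q3; q2-1>q4; q3-0>q1; q3-1>q2; q4-0>q3; q4-1>q4

Handle the two conditions separately and then intersect. One (3 states) tracks whether and how much of `01` has been seen; the other (7 states) tracks the last 2 symbols read. Each combined state is a pair, one component from each; accept when both components accept. After merging equivalent states the machine shrinks.
        0   1  
>  q0   q1  q0 
   q1   q1  q2 
   q2   q3  q4 
 * q3   q1  q2 
 * q4   q3  q4 
(> = start, * = accepting)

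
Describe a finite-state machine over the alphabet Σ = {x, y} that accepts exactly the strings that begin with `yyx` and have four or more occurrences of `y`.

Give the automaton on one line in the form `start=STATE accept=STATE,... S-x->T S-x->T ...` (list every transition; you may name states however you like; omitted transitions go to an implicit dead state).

Run two small machines in parallel and take their product. One (5 states) tracks whether the input so far still matches the prefix `yyx`; the other (6 states) tracks the count of `y`s, saturating at 5. Each combined state is a pair, one component from each; accept when both components accept.
          x    y  
>  s0     s1   s2 
   s1     s1   s3 
   s2     s3   s4 
   s3     s3   s5 
   s4     s6   s7 
   s5     s5   s7 
   s6     s6   s8 
   s7     s7   s9 
   s8     s8  s10 
   s9     s9  s11 
 * s10   s10  s12 
   s11   s11  s11 
 * s12   s12  s12 
(> = start, * = accepting)

start=s0 accept=s10,s12 s0-x->s1 s0-y->s2 s1-x->s1 s1-y->s3 s2-x->s3 s2-y->s4 s3-x->s3 s3-y->s5 s4-x->s6 s4-y->s7 s5-x->s5 s5-y->s7 s6-x->s6 s6-y->s8 s7-x->s7 s7-y->s9 s8-x->s8 s8-y->s10 s9-x->s9 s9-y->s11 s10-x->s10 s10-y->s12 s11-x->s11 s11-y->s11 s12-x->s12 s12-y->s12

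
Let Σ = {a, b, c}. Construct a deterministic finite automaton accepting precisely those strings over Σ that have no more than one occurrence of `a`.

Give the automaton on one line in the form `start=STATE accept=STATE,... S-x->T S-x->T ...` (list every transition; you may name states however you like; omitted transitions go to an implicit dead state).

Only the number of `a`s matters, and only up to 2. Make a chain q0 → q1 → q2 advanced by each `a` (with q2 absorbing); every other symbol self-loops. The accepting set is {q0, q1}.
        a   b   c  
>* q0   q1  q0  q0 
 * q1   q2  q1  q1 
   q2   q2  q2  q2 
(> = start, * = accepting)

start=q0 accept=q0,q1 q0-a->q1 q0-b->q0 q0-c->q0 q1-a->q2 q1-b->q1 q1-c->q1 q2-a->q2 q2-b->q2 q2-c->q2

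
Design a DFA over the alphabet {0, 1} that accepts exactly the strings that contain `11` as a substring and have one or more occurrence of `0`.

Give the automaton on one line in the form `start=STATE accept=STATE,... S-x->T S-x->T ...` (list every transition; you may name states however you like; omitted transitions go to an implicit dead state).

start=S0 accept=S5 S0-0->S1 S0-1->S2 S1-0->S1 S1-1->S3 S2-0->S1 S2-1->S4 S3-0->S1 S3-1->S5 S4-0->S5 S4-1->S4 S5-0->S5 S5-1->S5

Build one automaton per condition and run them in lockstep. One (3 states) tracks whether and how much of `11` has been seen; the other (3 states) tracks the count of `0`s, saturating at 2. Each combined state is a pair, one component from each; accept when both components accept. Minimizing collapses redundant product states.
        0   1  
>  S0   S1  S2 
   S1   S1  S3 
   S2   S1  S4 
   S3   S1  S5 
   S4   S5  S4 
 * S5   S5  S5 
(> = start, * = accepting)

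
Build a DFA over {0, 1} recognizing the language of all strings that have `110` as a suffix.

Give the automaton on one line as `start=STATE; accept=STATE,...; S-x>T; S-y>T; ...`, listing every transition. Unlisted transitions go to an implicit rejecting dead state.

start=q0; accept=q3; q0-0>q0; q0-1>q1; q1-0>q0; q1-1>q2; q2-0>q3; q2-1>q2; q3-0>q0; q3-1>q1

Remember how much of `110` the current input suffix matches. State q0 means no match yet; q1 means the last symbol is `1`; q2 means the last 2 symbols are `11`; q3 means the last 3 symbols are `110`. Only q3 accepts. On a mismatch, fall back to the longest proper suffix that is still a prefix of `110`.
        0   1  
>  q0   q0  q1 
   q1   q0  q2 
   q2   q3  q2 
 * q3   q0  q1 
(> = start, * = accepting)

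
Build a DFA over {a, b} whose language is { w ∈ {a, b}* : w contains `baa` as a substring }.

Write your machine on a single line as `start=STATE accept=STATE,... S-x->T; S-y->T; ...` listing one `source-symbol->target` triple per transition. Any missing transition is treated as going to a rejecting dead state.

Track how much of `baa` has been matched so far: state q0 is no progress, q3 is the absorbing accept state reached once `baa` has occurred. Intermediate states record partial matches; on a mismatch, fall back to the longest reusable overlap.
With 4 states:
        a   b  
>  q0   q0  q1 
   q1   q2  q1 
   q2   q3  q1 
 * q3   q3  q3 
(> = start, * = accepting)

start=q0; accept=q3; q0-a->q0; q0-b->q1; q1-a->q2; q1-b->q1; q2-a->q3; q2-b->q1; q3-a->q3; q3-b->q3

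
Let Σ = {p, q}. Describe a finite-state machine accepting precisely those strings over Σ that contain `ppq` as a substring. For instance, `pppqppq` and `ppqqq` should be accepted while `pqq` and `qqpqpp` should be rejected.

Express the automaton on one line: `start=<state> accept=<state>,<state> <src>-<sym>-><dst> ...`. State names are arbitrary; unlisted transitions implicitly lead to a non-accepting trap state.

Track how much of `ppq` has been matched so far: state s0 is no progress, s3 is the absorbing accept state reached once `ppq` has occurred. Intermediate states record partial matches; on a mismatch, fall back to the longest reusable overlap.
With 4 states:
        p   q  
>  s0   s1  s0 
   s1   s2  s0 
   s2   s2  s3 
 * s3   s3  s3 
(> = start, * = accepting)

start=s0 accept=s3 s0-p->s1 s0-q->s0 s1-p->s2 s1-q->s0 s2-p->s2 s2-q->s3 s3-p->s3 s3-q->s3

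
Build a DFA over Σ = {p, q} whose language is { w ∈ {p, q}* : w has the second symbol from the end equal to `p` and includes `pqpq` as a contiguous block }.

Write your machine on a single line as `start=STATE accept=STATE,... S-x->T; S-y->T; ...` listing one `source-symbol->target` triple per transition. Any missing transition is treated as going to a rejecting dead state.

start=s0; accept=s8,s11; s0-p->s1; s0-q->s2; s1-p->s3; s1-q->s4; s2-p->s5; s2-q->s6; s3-p->s3; s3-q->s4; s4-p->s7; s4-q->s6; s5-p->s3; s5-q->s4; s6-p->s5; s6-q->s6; s7-p->s3; s7-q->s8; s8-p->s9; s8-q->s10; s9-p->s11; s9-q->s8; s10-p->s9; s10-q->s10; s11-p->s11; s11-q->s8

Run two small machines in parallel and take their product. One (7 states) tracks the last 2 symbols read; the other (5 states) tracks whether and how much of `pqpq` has been seen. Each combined state is a pair, one component from each; accept when both components accept.
With 12 states:
          p    q  
>  s0     s1   s2 
   s1     s3   s4 
   s2     s5   s6 
   s3     s3   s4 
   s4     s7   s6 
   s5     s3   s4 
   s6     s5   s6 
   s7     s3   s8 
 * s8     s9  s10 
   s9    s11   s8 
   s10    s9  s10 
 * s11   s11   s8 
(> = start, * = accepting)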